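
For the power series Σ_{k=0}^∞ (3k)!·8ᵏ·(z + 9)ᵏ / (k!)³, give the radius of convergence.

The ratio of consecutive coefficients is (3k+1)·(3k+2)·(3k+3)/(k+1)³ · 8 → 216.
Convergence for |z + 9| · 216 < 1, i.e. |z + 9| < 1/216. So R = 1/216.

R = 1/216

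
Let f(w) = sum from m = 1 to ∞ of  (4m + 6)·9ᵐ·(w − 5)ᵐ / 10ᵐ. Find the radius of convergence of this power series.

Ratio test: |a_{m+1}/a_m| = [(4(m+1) + 6)/(4m + 6)] · 9/10 → 9/10 as m → ∞.
Convergence for |w − 5| · 9/10 < 1, i.e. |w − 5| < 10/9. So R = 10/9.

R = 10/9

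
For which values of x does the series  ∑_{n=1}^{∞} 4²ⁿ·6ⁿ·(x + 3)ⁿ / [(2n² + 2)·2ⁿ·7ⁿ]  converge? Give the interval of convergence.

[-151/48, -137/48]

By the ratio test, |a_{n+1}/a_n| = [(2n² + 2)/(2(n+1)² + 2)] · 16·6/(2·7) → 48/7.
Convergence for |x + 3| · 48/7 < 1, i.e. |x + 3| < 7/48. So R = 7/48.
Check x = -137/48: absolute convergence follows by limit comparison with Σ 1/n².
Check x = -151/48: the terms are on the order of 1/n², so the series converges absolutely by comparison with the p-series (p = 2 > 1).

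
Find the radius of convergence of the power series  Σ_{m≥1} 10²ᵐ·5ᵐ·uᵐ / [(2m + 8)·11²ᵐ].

R = 121/500

By the ratio test, |a_{m+1}/a_m| = [(2m + 8)/(2(m+1) + 8)] · 100·5/121 → 500/121.
Hence the series converges for |u| < 1/(500/121) = 121/500, so the radius of convergence is 121/500.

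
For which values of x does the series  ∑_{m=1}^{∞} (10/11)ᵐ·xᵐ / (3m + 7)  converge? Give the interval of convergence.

The ratio of consecutive coefficients is [(3m + 7)/(3(m+1) + 7)] · 10/11 → 10/11.
Hence the series converges for |x| < 1/(10/11) = 11/10, so the radius of convergence is 11/10.
Endpoint x = 11/10: the terms behave like c/m; limit comparison with the harmonic series gives divergence.
At x = -11/10: the terms alternate in sign and decrease monotonically to 0 in absolute value (size ~ c/m), so the alternating series test gives convergence.

[-11/10, 11/10)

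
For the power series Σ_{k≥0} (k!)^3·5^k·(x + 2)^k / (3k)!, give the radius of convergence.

The ratio of consecutive coefficients is (k+1)³/[(3k+1)·(3k+2)·(3k+3)] · 5 → 5/27.
The series converges when 5/27 · |x + 2| < 1, giving R = 27/5.

R = 27/5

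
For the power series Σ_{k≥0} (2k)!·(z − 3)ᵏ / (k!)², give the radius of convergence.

Ratio test: |a_{k+1}/a_k| = (2k+1)·(2k+2)/(k+1)² → 4 as k → ∞.
The series converges when 4 · |z − 3| < 1, giving R = 1/4.

R = 1/4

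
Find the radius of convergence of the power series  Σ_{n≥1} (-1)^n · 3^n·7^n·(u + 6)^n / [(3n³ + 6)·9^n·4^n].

R = 12/7

Apply the ratio test: |a_{n+1}| / |a_n| = [(3n³ + 6)/(3(n+1)³ + 6)] · 3·7/(9·4), which tends to 7/12 as n → ∞.
The series converges when 7/12 · |u + 6| < 1, giving R = 12/7.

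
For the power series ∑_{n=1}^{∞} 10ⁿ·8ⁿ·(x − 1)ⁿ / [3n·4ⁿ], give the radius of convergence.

R = 1/20

Apply the ratio test: |a_{n+1}| / |a_n| = [3n/3(n+1)] · 10·8/4, which tends to 20 as n → ∞.
The series converges when 20 · |x − 1| < 1, giving R = 1/20.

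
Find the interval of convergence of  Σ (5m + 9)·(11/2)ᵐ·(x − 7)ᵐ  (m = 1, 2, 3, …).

(75/11, 79/11)

By the ratio test, |a_{m+1}/a_m| = [(5(m+1) + 9)/(5m + 9)] · 11/2 → 11/2.
The series converges when 11/2 · |x − 7| < 1, giving R = 2/11.
When x = 79/11, the terms do not tend to 0, so the series diverges.
Check x = 75/11: the m-th term does not approach 0; divergence by the term test.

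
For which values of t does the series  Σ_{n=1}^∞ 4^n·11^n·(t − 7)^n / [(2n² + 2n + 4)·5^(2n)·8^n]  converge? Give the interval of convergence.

By the ratio test, |a_{n+1}/a_n| = [(2n² + 2n + 4)/(2(n+1)² + 2(n+1) + 4)] · 4·11/(25·8) → 11/50.
Hence the series converges for |t − 7| < 1/(11/50) = 50/11, so the radius of convergence is 50/11.
Check t = 127/11: absolute convergence follows by limit comparison with Σ 1/n².
When t = 27/11, the terms are on the order of 1/n², so the series converges absolutely by comparison with the p-series (p = 2 > 1).

[27/11, 127/11]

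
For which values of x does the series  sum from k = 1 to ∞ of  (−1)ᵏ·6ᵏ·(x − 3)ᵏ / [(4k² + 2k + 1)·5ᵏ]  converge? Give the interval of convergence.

[13/6, 23/6]

By the ratio test, |a_{k+1}/a_k| = [(4k² + 2k + 1)/(4(k+1)² + 2(k+1) + 1)] · 6/5 → 6/5.
The series converges when 6/5 · |x − 3| < 1, giving R = 5/6.
At x = 23/6: the series is dominated by a constant times Σ 1/k², which converges (p = 2 > 1).
When x = 13/6, absolute convergence follows by limit comparison with Σ 1/k².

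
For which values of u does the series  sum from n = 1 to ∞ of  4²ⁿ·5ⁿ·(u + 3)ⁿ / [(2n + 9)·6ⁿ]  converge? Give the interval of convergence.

Ratio test: |a_{n+1}/a_n| = [(2n + 9)/(2(n+1) + 9)] · 16·5/6 → 40/3 as n → ∞.
Convergence for |u + 3| · 40/3 < 1, i.e. |u + 3| < 3/40. So R = 3/40.
When u = -117/40, comparison with the harmonic series Σ 1/n shows the series diverges.
Check u = -123/40: the terms alternate in sign and decrease monotonically to 0 in absolute value (size ~ c/n), so the alternating series test gives convergence.

[-123/40, -117/40)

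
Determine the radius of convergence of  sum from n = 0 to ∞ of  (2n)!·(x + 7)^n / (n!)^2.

Ratio test: |a_{n+1}/a_n| = (2n+1)·(2n+2)/(n+1)² → 4 as n → ∞.
Convergence for |x + 7| · 4 < 1, i.e. |x + 7| < 1/4. So R = 1/4.

R = 1/4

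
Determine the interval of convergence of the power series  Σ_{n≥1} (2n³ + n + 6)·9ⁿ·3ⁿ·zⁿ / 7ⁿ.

Ratio test: |a_{n+1}/a_n| = [(2(n+1)³ + (n+1) + 6)/(2n³ + n + 6)] · 9·3/7 → 27/7 as n → ∞.
Hence the series converges for |z| < 1/(27/7) = 7/27, so the radius of convergence is 7/27.
When z = 7/27, the terms do not tend to 0, so the series diverges.
At z = -7/27: the terms have absolute value of order n³, which does not tend to 0, so the series diverges by the divergence test.

(-7/27, 7/27)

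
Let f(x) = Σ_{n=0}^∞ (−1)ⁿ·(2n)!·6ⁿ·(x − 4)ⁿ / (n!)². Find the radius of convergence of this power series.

R = 1/24

Ratio test: |a_{n+1}/a_n| = (2n+1)·(2n+2)/(n+1)² · 6 → 24 as n → ∞.
Thus R = 1/(24) = 1/24.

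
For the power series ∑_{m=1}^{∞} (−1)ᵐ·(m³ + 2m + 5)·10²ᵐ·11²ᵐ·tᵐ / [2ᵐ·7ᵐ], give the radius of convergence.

R = 7/6050

By the ratio test, |a_{m+1}/a_m| = [((m+1)³ + 2(m+1) + 5)/(m³ + 2m + 5)] · 100·121/(2·7) → 6050/7.
Hence the series converges for |t| < 1/(6050/7) = 7/6050, so the radius of convergence is 7/6050.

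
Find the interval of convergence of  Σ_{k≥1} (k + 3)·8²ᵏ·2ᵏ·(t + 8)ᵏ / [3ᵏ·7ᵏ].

The ratio of consecutive coefficients is [((k+1) + 3)/(k + 3)] · 64·2/(3·7) → 128/21.
Thus R = 1/(128/21) = 21/128.
Check t = -1003/128: the terms have absolute value of order k, which does not tend to 0, so the series diverges by the divergence test.
Endpoint t = -1045/128: the terms do not tend to 0, so the series diverges.

(-1045/128, -1003/128)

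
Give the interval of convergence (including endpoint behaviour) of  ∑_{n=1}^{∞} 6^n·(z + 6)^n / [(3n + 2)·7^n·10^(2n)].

[-368/3, 332/3)

Ratio test: |a_{n+1}/a_n| = [(3n + 2)/(3(n+1) + 2)] · 6/(7·100) → 3/350 as n → ∞.
Convergence for |z + 6| · 3/350 < 1, i.e. |z + 6| < 350/3. So R = 350/3.
Check z = 332/3: the terms are asymptotic to a nonzero constant times 1/n, so the series diverges by limit comparison with Σ 1/n.
Endpoint z = -368/3: an alternating series whose terms decrease to 0 in absolute value, so it converges by the Leibniz criterion.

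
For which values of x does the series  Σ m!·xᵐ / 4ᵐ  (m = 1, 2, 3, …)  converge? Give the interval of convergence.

{0}

By the ratio test, |a_{m+1}/a_m| = (m+1) · 1/4 → ∞.
The ratio grows without bound, so the series diverges whenever x ≠ 0; it converges only at x = 0. R = 0.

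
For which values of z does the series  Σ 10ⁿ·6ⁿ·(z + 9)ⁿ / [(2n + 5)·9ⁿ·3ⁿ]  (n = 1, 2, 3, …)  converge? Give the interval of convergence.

By the ratio test, |a_{n+1}/a_n| = [(2n + 5)/(2(n+1) + 5)] · 10·6/(9·3) → 20/9.
Convergence for |z + 9| · 20/9 < 1, i.e. |z + 9| < 9/20. So R = 9/20.
Endpoint z = -171/20: comparison with the harmonic series Σ 1/n shows the series diverges.
Check z = -189/20: convergence follows from the alternating series test (terms decrease monotonically to 0).

[-189/20, -171/20)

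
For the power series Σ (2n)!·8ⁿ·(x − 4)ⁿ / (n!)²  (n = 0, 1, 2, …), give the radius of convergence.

R = 1/32

The ratio of consecutive coefficients is (2n+1)·(2n+2)/(n+1)² · 8 → 32.
Thus R = 1/(32) = 1/32.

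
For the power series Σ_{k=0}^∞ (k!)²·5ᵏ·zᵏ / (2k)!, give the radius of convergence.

R = 4/5

Ratio test: |a_{k+1}/a_k| = (k+1)²/[(2k+1)·(2k+2)] · 5 → 5/4 as k → ∞.
The series converges when 5/4 · |z| < 1, giving R = 4/5.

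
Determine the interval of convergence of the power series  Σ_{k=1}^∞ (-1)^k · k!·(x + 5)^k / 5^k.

The ratio of consecutive coefficients is (k+1) · 1/5 → ∞.
Since the ratio → ∞, the series diverges for every x ≠ -5, and R = 0.

{-5}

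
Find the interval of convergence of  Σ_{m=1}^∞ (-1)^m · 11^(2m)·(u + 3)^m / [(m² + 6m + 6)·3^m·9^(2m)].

The ratio of consecutive coefficients is [(m² + 6m + 6)/((m+1)² + 6(m+1) + 6)] · 121/(3·81) → 121/243.
Hence the series converges for |u + 3| < 1/(121/243) = 243/121, so the radius of convergence is 243/121.
At u = -120/121: absolute convergence follows by limit comparison with Σ 1/m².
Endpoint u = -606/121: the terms are on the order of 1/m², so the series converges absolutely by comparison with the p-series (p = 2 > 1).

[-606/121, -120/121]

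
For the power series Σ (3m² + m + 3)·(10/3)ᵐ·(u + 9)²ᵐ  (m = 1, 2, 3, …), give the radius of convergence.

Ratio test: |a_{m+1}/a_m| = [(3(m+1)² + (m+1) + 3)/(3m² + m + 3)] · 10/3 → 10/3 as m → ∞.
Successive powers of (u + 9) differ by 2, so the series converges when |u + 9|² · 10/3 < 1, i.e. |u + 9| < √(3/10). So R = √30/10.

R = √30/10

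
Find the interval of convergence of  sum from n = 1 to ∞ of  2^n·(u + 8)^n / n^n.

By the Cauchy root test, |a_n|^(1/n) = 2/n → 0.
The limit is 0 for every u, so R = ∞.

(−∞, ∞)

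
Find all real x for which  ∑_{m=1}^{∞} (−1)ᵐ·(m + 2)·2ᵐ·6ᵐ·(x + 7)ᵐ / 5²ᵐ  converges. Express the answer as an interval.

(-109/12, -59/12)

Ratio test: |a_{m+1}/a_m| = [((m+1) + 2)/(m + 2)] · 2·6/25 → 12/25 as m → ∞.
Thus R = 1/(12/25) = 25/12.
At x = -59/12: the m-th term does not approach 0; divergence by the term test.
At x = -109/12: the terms do not tend to 0, so the series diverges.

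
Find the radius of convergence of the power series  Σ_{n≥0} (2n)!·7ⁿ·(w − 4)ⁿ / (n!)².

R = 1/28

The ratio of consecutive coefficients is (2n+1)·(2n+2)/(n+1)² · 7 → 28.
The series converges when 28 · |w − 4| < 1, giving R = 1/28.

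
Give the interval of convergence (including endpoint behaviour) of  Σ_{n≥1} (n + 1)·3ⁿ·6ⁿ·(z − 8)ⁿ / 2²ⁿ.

(70/9, 74/9)

Ratio test: |a_{n+1}/a_n| = [((n+1) + 1)/(n + 1)] · 3·6/4 → 9/2 as n → ∞.
Hence the series converges for |z − 8| < 1/(9/2) = 2/9, so the radius of convergence is 2/9.
At z = 74/9: the terms do not tend to 0, so the series diverges.
Check z = 70/9: the terms have absolute value of order n, which does not tend to 0, so the series diverges by the divergence test.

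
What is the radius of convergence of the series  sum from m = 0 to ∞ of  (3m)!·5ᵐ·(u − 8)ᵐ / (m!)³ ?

R = 1/135

The ratio of consecutive coefficients is (3m+1)·(3m+2)·(3m+3)/(m+1)³ · 5 → 135.
The series converges when 135 · |u − 8| < 1, giving R = 1/135.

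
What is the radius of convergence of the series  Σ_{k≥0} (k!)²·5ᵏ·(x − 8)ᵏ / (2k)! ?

R = 4/5

Ratio test: |a_{k+1}/a_k| = (k+1)²/[(2k+1)·(2k+2)] · 5 → 5/4 as k → ∞.
The series converges when 5/4 · |x − 8| < 1, giving R = 4/5.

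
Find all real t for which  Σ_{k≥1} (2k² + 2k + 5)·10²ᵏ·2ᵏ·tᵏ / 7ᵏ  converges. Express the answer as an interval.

The ratio of consecutive coefficients is [(2(k+1)² + 2(k+1) + 5)/(2k² + 2k + 5)] · 100·2/7 → 200/7.
The series converges when 200/7 · |t| < 1, giving R = 7/200.
At t = 7/200: the terms have absolute value of order k², which does not tend to 0, so the series diverges by the divergence test.
Endpoint t = -7/200: the terms do not tend to 0, so the series diverges.

(-7/200, 7/200)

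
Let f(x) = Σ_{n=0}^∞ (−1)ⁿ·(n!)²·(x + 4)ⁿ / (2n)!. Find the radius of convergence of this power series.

Ratio test: |a_{n+1}/a_n| = (n+1)²/[(2n+1)·(2n+2)] → 1/4 as n → ∞.
Hence the series converges for |x + 4| < 1/(1/4) = 4, so the radius of convergence is 4.

R = 4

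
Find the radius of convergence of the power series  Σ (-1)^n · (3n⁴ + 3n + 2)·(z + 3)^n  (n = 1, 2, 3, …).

By the ratio test, |a_{n+1}/a_n| = (3(n+1)⁴ + 3(n+1) + 2)/(3n⁴ + 3n + 2) → 1.
Convergence for |z + 3| < 1, so R = 1.

R = 1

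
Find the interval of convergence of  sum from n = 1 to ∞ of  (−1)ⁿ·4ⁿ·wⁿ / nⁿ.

(−∞, ∞)

Applying the root test, |a_n|^(1/n) = 4/n → 0.
The limit is 0 for every w, so R = ∞.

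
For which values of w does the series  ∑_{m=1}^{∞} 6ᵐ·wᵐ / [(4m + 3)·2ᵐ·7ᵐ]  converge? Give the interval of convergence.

By the ratio test, |a_{m+1}/a_m| = [(4m + 3)/(4(m+1) + 3)] · 6/(2·7) → 3/7.
Convergence for |w| · 3/7 < 1, i.e. |w| < 7/3. So R = 7/3.
Check w = 7/3: the terms are asymptotic to a nonzero constant times 1/m, so the series diverges by limit comparison with Σ 1/m.
When w = -7/3, the terms alternate in sign and decrease monotonically to 0 in absolute value (size ~ c/m), so the alternating series test gives convergence.

[-7/3, 7/3)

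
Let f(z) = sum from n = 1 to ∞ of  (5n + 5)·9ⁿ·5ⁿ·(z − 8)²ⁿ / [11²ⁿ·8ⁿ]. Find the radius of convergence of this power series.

R = 22√10/15

The ratio of consecutive coefficients is [(5(n+1) + 5)/(5n + 5)] · 9·5/(121·8) → 45/968.
Successive powers of (z − 8) differ by 2, so the series converges when |z − 8|² · 45/968 < 1, i.e. |z − 8| < √(968/45). So R = 22√10/15.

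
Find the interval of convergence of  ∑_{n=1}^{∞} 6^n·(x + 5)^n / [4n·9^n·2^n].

Apply the ratio test: |a_{n+1}| / |a_n| = [4n/4(n+1)] · 6/(9·2), which tends to 1/3 as n → ∞.
Hence the series converges for |x + 5| < 1/(1/3) = 3, so the radius of convergence is 3.
When x = -2, the terms behave like c/n; limit comparison with the harmonic series gives divergence.
When x = -8, convergence follows from the alternating series test (terms decrease monotonically to 0).

[-8, -2)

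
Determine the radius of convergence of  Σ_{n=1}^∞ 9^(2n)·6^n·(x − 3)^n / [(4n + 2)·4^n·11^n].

R = 22/243

Ratio test: |a_{n+1}/a_n| = [(4n + 2)/(4(n+1) + 2)] · 81·6/(4·11) → 243/22 as n → ∞.
Thus R = 1/(243/22) = 22/243.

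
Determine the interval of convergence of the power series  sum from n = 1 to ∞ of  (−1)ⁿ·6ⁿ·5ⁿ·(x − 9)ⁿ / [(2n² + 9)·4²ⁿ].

Apply the ratio test: |a_{n+1}| / |a_n| = [(2n² + 9)/(2(n+1)² + 9)] · 6·5/16, which tends to 15/8 as n → ∞.
The series converges when 15/8 · |x − 9| < 1, giving R = 8/15.
Endpoint x = 143/15: the series is dominated by a constant times Σ 1/n², which converges (p = 2 > 1).
Endpoint x = 127/15: absolute convergence follows by limit comparison with Σ 1/n².

[127/15, 143/15]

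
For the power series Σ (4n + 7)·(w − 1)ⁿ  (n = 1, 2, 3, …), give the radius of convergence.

R = 1

Apply the ratio test: |a_{n+1}| / |a_n| = (4(n+1) + 7)/(4n + 7), which tends to 1 as n → ∞.
Hence R = 1.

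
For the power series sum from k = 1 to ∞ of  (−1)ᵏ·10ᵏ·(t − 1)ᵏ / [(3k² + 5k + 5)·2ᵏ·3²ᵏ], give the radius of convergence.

R = 9/5

The ratio of consecutive coefficients is [(3k² + 5k + 5)/(3(k+1)² + 5(k+1) + 5)] · 10/(2·9) → 5/9.
The series converges when 5/9 · |t − 1| < 1, giving R = 9/5.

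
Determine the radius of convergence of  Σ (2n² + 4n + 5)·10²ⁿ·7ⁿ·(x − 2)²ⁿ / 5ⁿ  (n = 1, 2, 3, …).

Ratio test: |a_{n+1}/a_n| = [(2(n+1)² + 4(n+1) + 5)/(2n² + 4n + 5)] · 100·7/5 → 140 as n → ∞.
Writing y = (x − 2)², the series in y has radius 1/140, so |x − 2| < √(1/140) and R = √35/70.

R = √35/70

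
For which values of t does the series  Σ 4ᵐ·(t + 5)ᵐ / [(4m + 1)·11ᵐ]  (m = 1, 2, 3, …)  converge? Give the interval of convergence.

The ratio of consecutive coefficients is [(4m + 1)/(4(m+1) + 1)] · 4/11 → 4/11.
Hence the series converges for |t + 5| < 1/(4/11) = 11/4, so the radius of convergence is 11/4.
Check t = -9/4: the terms behave like c/m; limit comparison with the harmonic series gives divergence.
At t = -31/4: the terms alternate in sign and decrease monotonically to 0 in absolute value (size ~ c/m), so the alternating series test gives convergence.

[-31/4, -9/4)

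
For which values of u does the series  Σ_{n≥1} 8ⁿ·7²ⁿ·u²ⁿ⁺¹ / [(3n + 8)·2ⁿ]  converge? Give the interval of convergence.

By the ratio test, |a_{n+1}/a_n| = [(3n + 8)/(3(n+1) + 8)] · 8·49/2 → 196.
Since the exponent of u increases by 2 each term, convergence requires |u|² < 1/196, hence R = 1/14.
At u = 1/14: the terms are asymptotic to a nonzero constant times 1/n, so the series diverges by limit comparison with Σ 1/n.
Check u = -1/14: the terms are asymptotic to a nonzero constant times 1/n, so the series diverges by limit comparison with Σ 1/n.

(-1/14, 1/14)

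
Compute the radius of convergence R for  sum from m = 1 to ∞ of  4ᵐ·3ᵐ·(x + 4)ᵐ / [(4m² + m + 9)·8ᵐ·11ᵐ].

R = 22/3

Ratio test: |a_{m+1}/a_m| = [(4m² + m + 9)/(4(m+1)² + (m+1) + 9)] · 4·3/(8·11) → 3/22 as m → ∞.
Convergence for |x + 4| · 3/22 < 1, i.e. |x + 4| < 22/3. So R = 22/3.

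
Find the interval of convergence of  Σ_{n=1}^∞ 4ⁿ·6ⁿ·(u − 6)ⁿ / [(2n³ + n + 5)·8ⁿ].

[17/3, 19/3]

By the ratio test, |a_{n+1}/a_n| = [(2n³ + n + 5)/(2(n+1)³ + (n+1) + 5)] · 4·6/8 → 3.
Hence the series converges for |u − 6| < 1/(3) = 1/3, so the radius of convergence is 1/3.
Endpoint u = 19/3: absolute convergence follows by limit comparison with Σ 1/n³.
At u = 17/3: the series is dominated by a constant times Σ 1/n³, which converges (p = 3 > 1).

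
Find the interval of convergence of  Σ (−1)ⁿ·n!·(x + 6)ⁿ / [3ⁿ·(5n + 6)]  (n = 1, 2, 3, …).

By the ratio test, |a_{n+1}/a_n| = (n+1) · 1/3 · (5n + 6)/(5(n+1) + 6) → ∞.
The ratio grows without bound, so the series diverges whenever (x + 6) ≠ 0; it converges only at x = -6. R = 0.

{-6}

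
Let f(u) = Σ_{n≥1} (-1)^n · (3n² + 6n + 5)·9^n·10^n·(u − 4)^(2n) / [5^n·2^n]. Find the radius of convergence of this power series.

R = 1/3

The ratio of consecutive coefficients is [(3(n+1)² + 6(n+1) + 5)/(3n² + 6n + 5)] · 9·10/(5·2) → 9.
Successive powers of (u − 4) differ by 2, so the series converges when |u − 4|² · 9 < 1, i.e. |u − 4| < √(1/9) = 1/3. So R = 1/3.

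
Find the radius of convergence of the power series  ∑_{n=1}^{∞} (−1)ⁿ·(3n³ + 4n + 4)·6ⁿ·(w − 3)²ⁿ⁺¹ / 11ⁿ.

R = √66/6

The ratio of consecutive coefficients is [(3(n+1)³ + 4(n+1) + 4)/(3n³ + 4n + 4)] · 6/11 → 6/11.
Since the exponent of (w − 3) increases by 2 each term, convergence requires |w − 3|² < 11/6, hence R = √66/6.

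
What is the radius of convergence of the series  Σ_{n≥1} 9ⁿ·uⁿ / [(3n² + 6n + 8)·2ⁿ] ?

R = 2/9

By the ratio test, |a_{n+1}/a_n| = [(3n² + 6n + 8)/(3(n+1)² + 6(n+1) + 8)] · 9/2 → 9/2.
Thus R = 1/(9/2) = 2/9.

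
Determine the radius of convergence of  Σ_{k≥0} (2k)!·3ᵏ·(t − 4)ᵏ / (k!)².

R = 1/12

The ratio of consecutive coefficients is (2k+1)·(2k+2)/(k+1)² · 3 → 12.
The series converges when 12 · |t − 4| < 1, giving R = 1/12.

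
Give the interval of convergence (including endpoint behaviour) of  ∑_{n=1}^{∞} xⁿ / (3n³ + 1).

[-1, 1]

Apply the ratio test: |a_{n+1}| / |a_n| = (3n³ + 1)/(3(n+1)³ + 1), which tends to 1 as n → ∞.
So the series converges when |x| < 1 and diverges when |x| > 1; R = 1.
When x = 1, absolute convergence follows by limit comparison with Σ 1/n³.
Check x = -1: absolute convergence follows by limit comparison with Σ 1/n³.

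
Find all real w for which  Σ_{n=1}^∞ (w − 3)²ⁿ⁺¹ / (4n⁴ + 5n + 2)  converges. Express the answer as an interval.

The ratio of consecutive coefficients is (4n⁴ + 5n + 2)/(4(n+1)⁴ + 5(n+1) + 2) → 1.
Since the exponent of (w − 3) increases by 2 each term, convergence requires |w − 3|² < 1, hence R = 1.
Endpoint w = 4: the series is dominated by a constant times Σ 1/n⁴, which converges (p = 4 > 1).
When w = 2, absolute convergence follows by limit comparison with Σ 1/n⁴.

[2, 4]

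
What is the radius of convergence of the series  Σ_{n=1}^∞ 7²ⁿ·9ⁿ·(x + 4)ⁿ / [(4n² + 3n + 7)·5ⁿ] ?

Apply the ratio test: |a_{n+1}| / |a_n| = [(4n² + 3n + 7)/(4(n+1)² + 3(n+1) + 7)] · 49·9/5, which tends to 441/5 as n → ∞.
Hence the series converges for |x + 4| < 1/(441/5) = 5/441, so the radius of convergence is 5/441.

R = 5/441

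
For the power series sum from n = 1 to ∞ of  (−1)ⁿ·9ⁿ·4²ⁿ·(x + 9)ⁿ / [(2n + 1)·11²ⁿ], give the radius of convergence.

R = 121/144

By the ratio test, |a_{n+1}/a_n| = [(2n + 1)/(2(n+1) + 1)] · 9·16/121 → 144/121.
Hence the series converges for |x + 9| < 1/(144/121) = 121/144, so the radius of convergence is 121/144.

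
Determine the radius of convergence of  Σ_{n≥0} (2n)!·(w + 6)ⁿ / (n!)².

Apply the ratio test: |a_{n+1}| / |a_n| = (2n+1)·(2n+2)/(n+1)², which tends to 4 as n → ∞.
Thus R = 1/(4) = 1/4.

R = 1/4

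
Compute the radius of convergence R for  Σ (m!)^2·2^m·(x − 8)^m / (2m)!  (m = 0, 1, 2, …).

By the ratio test, |a_{m+1}/a_m| = (m+1)²/[(2m+1)·(2m+2)] · 2 → 1/2.
The series converges when 1/2 · |x − 8| < 1, giving R = 2.

R = 2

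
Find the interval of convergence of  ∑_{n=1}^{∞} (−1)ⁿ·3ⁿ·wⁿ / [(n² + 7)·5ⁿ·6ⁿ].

[-10, 10]

Ratio test: |a_{n+1}/a_n| = [(n² + 7)/((n+1)² + 7)] · 3/(5·6) → 1/10 as n → ∞.
Hence the series converges for |w| < 1/(1/10) = 10, so the radius of convergence is 10.
At w = 10: absolute convergence follows by limit comparison with Σ 1/n².
Check w = -10: the series is dominated by a constant times Σ 1/n², which converges (p = 2 > 1).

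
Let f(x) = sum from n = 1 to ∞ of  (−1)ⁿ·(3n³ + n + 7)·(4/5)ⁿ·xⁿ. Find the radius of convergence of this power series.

Ratio test: |a_{n+1}/a_n| = [(3(n+1)³ + (n+1) + 7)/(3n³ + n + 7)] · 4/5 → 4/5 as n → ∞.
The series converges when 4/5 · |x| < 1, giving R = 5/4.

R = 5/4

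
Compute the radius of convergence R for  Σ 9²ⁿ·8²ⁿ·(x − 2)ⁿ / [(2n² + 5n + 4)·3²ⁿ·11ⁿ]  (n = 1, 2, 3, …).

R = 11/576

Apply the ratio test: |a_{n+1}| / |a_n| = [(2n² + 5n + 4)/(2(n+1)² + 5(n+1) + 4)] · 81·64/(9·11), which tends to 576/11 as n → ∞.
Hence the series converges for |x − 2| < 1/(576/11) = 11/576, so the radius of convergence is 11/576.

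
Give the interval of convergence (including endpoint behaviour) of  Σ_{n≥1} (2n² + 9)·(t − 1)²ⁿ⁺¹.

(0, 2)

Apply the ratio test: |a_{n+1}| / |a_n| = (2(n+1)² + 9)/(2n² + 9), which tends to 1 as n → ∞.
Since the exponent of (t − 1) increases by 2 each term, convergence requires |t − 1|² < 1, hence R = 1.
Endpoint t = 2: the terms do not tend to 0, so the series diverges.
At t = 0: the terms have absolute value of order n², which does not tend to 0, so the series diverges by the divergence test.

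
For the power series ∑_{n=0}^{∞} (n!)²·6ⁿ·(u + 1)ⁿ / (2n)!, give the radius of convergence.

R = 2/3

The ratio of consecutive coefficients is (n+1)²/[(2n+1)·(2n+2)] · 6 → 3/2.
Thus R = 1/(3/2) = 2/3.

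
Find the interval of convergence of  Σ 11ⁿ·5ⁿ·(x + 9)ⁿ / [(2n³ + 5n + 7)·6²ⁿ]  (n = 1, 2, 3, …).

The ratio of consecutive coefficients is [(2n³ + 5n + 7)/(2(n+1)³ + 5(n+1) + 7)] · 11·5/36 → 55/36.
Thus R = 1/(55/36) = 36/55.
Check x = -459/55: the terms are on the order of 1/n³, so the series converges absolutely by comparison with the p-series (p = 3 > 1).
At x = -531/55: the series is dominated by a constant times Σ 1/n³, which converges (p = 3 > 1).

[-531/55, -459/55]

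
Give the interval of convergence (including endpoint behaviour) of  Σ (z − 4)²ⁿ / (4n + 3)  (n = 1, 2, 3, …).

Ratio test: |a_{n+1}/a_n| = (4n + 3)/(4(n+1) + 3) → 1 as n → ∞.
Successive powers of (z − 4) differ by 2, so the series converges when |z − 4|² · 1 < 1, i.e. |z − 4| < √(1) = 1. So R = 1.
Check z = 5: the terms behave like c/n; limit comparison with the harmonic series gives divergence.
Endpoint z = 3: the terms behave like c/n; limit comparison with the harmonic series gives divergence.

(3, 5)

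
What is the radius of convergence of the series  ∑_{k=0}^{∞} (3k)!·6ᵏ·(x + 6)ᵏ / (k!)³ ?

R = 1/162

Apply the ratio test: |a_{k+1}| / |a_k| = (3k+1)·(3k+2)·(3k+3)/(k+1)³ · 6, which tends to 162 as k → ∞.
The series converges when 162 · |x + 6| < 1, giving R = 1/162.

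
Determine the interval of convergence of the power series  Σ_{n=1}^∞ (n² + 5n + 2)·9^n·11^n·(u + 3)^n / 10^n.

(-307/99, -287/99)

Ratio test: |a_{n+1}/a_n| = [((n+1)² + 5(n+1) + 2)/(n² + 5n + 2)] · 9·11/10 → 99/10 as n → ∞.
Thus R = 1/(99/10) = 10/99.
At u = -287/99: the terms have absolute value of order n², which does not tend to 0, so the series diverges by the divergence test.
Endpoint u = -307/99: the terms do not tend to 0, so the series diverges.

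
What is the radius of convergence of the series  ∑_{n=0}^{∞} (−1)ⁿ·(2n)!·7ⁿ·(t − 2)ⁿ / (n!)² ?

R = 1/28

Apply the ratio test: |a_{n+1}| / |a_n| = (2n+1)·(2n+2)/(n+1)² · 7, which tends to 28 as n → ∞.
Hence the series converges for |t − 2| < 1/(28) = 1/28, so the radius of convergence is 1/28.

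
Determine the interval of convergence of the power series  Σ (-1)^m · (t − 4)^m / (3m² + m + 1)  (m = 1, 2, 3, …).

Ratio test: |a_{m+1}/a_m| = (3m² + m + 1)/(3(m+1)² + (m+1) + 1) → 1 as m → ∞.
Convergence for |t − 4| < 1, so R = 1.
When t = 5, the terms are on the order of 1/m², so the series converges absolutely by comparison with the p-series (p = 2 > 1).
Check t = 3: the series is dominated by a constant times Σ 1/m², which converges (p = 2 > 1).

[3, 5]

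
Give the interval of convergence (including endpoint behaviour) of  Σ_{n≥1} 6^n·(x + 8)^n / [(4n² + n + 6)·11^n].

Ratio test: |a_{n+1}/a_n| = [(4n² + n + 6)/(4(n+1)² + (n+1) + 6)] · 6/11 → 6/11 as n → ∞.
Thus R = 1/(6/11) = 11/6.
At x = -37/6: the terms are on the order of 1/n², so the series converges absolutely by comparison with the p-series (p = 2 > 1).
When x = -59/6, the terms are on the order of 1/n², so the series converges absolutely by comparison with the p-series (p = 2 > 1).

[-59/6, -37/6]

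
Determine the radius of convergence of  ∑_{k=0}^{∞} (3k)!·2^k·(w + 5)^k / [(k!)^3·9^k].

Apply the ratio test: |a_{k+1}| / |a_k| = (3k+1)·(3k+2)·(3k+3)/(k+1)³ · 2/9, which tends to 6 as k → ∞.
Hence the series converges for |w + 5| < 1/(6) = 1/6, so the radius of convergence is 1/6.

R = 1/6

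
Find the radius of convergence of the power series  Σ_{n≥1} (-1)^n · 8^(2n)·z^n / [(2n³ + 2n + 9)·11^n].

By the ratio test, |a_{n+1}/a_n| = [(2n³ + 2n + 9)/(2(n+1)³ + 2(n+1) + 9)] · 64/11 → 64/11.
Convergence for |z| · 64/11 < 1, i.e. |z| < 11/64. So R = 11/64.

R = 11/64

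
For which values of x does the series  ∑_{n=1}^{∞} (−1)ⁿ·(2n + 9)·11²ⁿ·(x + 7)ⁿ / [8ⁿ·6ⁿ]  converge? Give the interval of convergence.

(-895/121, -799/121)

The ratio of consecutive coefficients is [(2(n+1) + 9)/(2n + 9)] · 121/(8·6) → 121/48.
Hence the series converges for |x + 7| < 1/(121/48) = 48/121, so the radius of convergence is 48/121.
When x = -799/121, the terms have absolute value of order n, which does not tend to 0, so the series diverges by the divergence test.
When x = -895/121, the terms have absolute value of order n, which does not tend to 0, so the series diverges by the divergence test.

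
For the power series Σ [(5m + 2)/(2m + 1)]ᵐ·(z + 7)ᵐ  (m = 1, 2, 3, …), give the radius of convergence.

R = 2/5

By the Cauchy root test, |a_m|^(1/m) = (5m + 2)/(2m + 1) → 5/2.
Hence the series converges for |z + 7| < 1/(5/2) = 2/5, so the radius of convergence is 2/5.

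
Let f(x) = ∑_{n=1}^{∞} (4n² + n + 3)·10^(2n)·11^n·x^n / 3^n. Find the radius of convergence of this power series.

R = 3/1100

The ratio of consecutive coefficients is [(4(n+1)² + (n+1) + 3)/(4n² + n + 3)] · 100·11/3 → 1100/3.
Hence the series converges for |x| < 1/(1100/3) = 3/1100, so the radius of convergence is 3/1100.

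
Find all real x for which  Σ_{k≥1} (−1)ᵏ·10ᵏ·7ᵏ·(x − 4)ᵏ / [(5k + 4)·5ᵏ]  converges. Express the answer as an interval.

(55/14, 57/14]

The ratio of consecutive coefficients is [(5k + 4)/(5(k+1) + 4)] · 10·7/5 → 14.
The series converges when 14 · |x − 4| < 1, giving R = 1/14.
When x = 57/14, an alternating series whose terms decrease to 0 in absolute value, so it converges by the Leibniz criterion.
Endpoint x = 55/14: the terms are asymptotic to a nonzero constant times 1/k, so the series diverges by limit comparison with Σ 1/k.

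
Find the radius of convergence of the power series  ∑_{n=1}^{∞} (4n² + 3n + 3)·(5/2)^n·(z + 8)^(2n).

By the ratio test, |a_{n+1}/a_n| = [(4(n+1)² + 3(n+1) + 3)/(4n² + 3n + 3)] · 5/2 → 5/2.
Writing y = (z + 8)², the series in y has radius 2/5, so |z + 8| < √(2/5) and R = √10/5.

R = √10/5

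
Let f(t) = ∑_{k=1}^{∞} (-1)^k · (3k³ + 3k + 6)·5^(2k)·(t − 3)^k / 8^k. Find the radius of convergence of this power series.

By the ratio test, |a_{k+1}/a_k| = [(3(k+1)³ + 3(k+1) + 6)/(3k³ + 3k + 6)] · 25/8 → 25/8.
Hence the series converges for |t − 3| < 1/(25/8) = 8/25, so the radius of convergence is 8/25.

R = 8/25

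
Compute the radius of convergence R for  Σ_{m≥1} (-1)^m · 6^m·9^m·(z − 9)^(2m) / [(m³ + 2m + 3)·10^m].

R = √15/9

Ratio test: |a_{m+1}/a_m| = [(m³ + 2m + 3)/((m+1)³ + 2(m+1) + 3)] · 6·9/10 → 27/5 as m → ∞.
Successive powers of (z − 9) differ by 2, so the series converges when |z − 9|² · 27/5 < 1, i.e. |z − 9| < √(5/27). So R = √15/9.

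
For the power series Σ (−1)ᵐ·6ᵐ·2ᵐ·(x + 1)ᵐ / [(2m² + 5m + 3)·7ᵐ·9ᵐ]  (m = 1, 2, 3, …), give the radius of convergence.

R = 21/4

Apply the ratio test: |a_{m+1}| / |a_m| = [(2m² + 5m + 3)/(2(m+1)² + 5(m+1) + 3)] · 6·2/(7·9), which tends to 4/21 as m → ∞.
Thus R = 1/(4/21) = 21/4.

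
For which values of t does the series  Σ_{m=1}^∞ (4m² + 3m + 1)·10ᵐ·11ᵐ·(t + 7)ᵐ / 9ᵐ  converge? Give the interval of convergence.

Ratio test: |a_{m+1}/a_m| = [(4(m+1)² + 3(m+1) + 1)/(4m² + 3m + 1)] · 10·11/9 → 110/9 as m → ∞.
Thus R = 1/(110/9) = 9/110.
At t = -761/110: the terms do not tend to 0, so the series diverges.
Endpoint t = -779/110: the terms do not tend to 0, so the series diverges.

(-779/110, -761/110)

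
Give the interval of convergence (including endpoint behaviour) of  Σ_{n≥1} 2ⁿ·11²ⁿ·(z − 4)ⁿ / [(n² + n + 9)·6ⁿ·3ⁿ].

Apply the ratio test: |a_{n+1}| / |a_n| = [(n² + n + 9)/((n+1)² + (n+1) + 9)] · 2·121/(6·3), which tends to 121/9 as n → ∞.
Convergence for |z − 4| · 121/9 < 1, i.e. |z − 4| < 9/121. So R = 9/121.
Check z = 493/121: the series is dominated by a constant times Σ 1/n², which converges (p = 2 > 1).
Check z = 475/121: absolute convergence follows by limit comparison with Σ 1/n².

[475/121, 493/121]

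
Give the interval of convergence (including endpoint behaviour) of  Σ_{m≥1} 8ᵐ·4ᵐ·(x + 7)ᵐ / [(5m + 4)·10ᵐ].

The ratio of consecutive coefficients is [(5m + 4)/(5(m+1) + 4)] · 8·4/10 → 16/5.
Convergence for |x + 7| · 16/5 < 1, i.e. |x + 7| < 5/16. So R = 5/16.
When x = -107/16, comparison with the harmonic series Σ 1/m shows the series diverges.
At x = -117/16: the terms alternate in sign and decrease monotonically to 0 in absolute value (size ~ c/m), so the alternating series test gives convergence.

[-117/16, -107/16)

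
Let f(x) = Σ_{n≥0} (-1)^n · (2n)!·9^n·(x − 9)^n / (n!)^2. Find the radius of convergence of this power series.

Ratio test: |a_{n+1}/a_n| = (2n+1)·(2n+2)/(n+1)² · 9 → 36 as n → ∞.
Thus R = 1/(36) = 1/36.

R = 1/36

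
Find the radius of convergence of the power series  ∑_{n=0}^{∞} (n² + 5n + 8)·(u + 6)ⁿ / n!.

R = ∞

Apply the ratio test: |a_{n+1}| / |a_n| = ((n+1)² + 5(n+1) + 8)/(n² + 5n + 8) · 1/(n+1), which tends to 0 as n → ∞.
Since the limit is 0 < 1 for every u, the series converges on all of ℝ and R = ∞.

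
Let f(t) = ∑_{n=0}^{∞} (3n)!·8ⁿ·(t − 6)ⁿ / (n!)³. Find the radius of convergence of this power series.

R = 1/216

Apply the ratio test: |a_{n+1}| / |a_n| = (3n+1)·(3n+2)·(3n+3)/(n+1)³ · 8, which tends to 216 as n → ∞.
Convergence for |t − 6| · 216 < 1, i.e. |t − 6| < 1/216. So R = 1/216.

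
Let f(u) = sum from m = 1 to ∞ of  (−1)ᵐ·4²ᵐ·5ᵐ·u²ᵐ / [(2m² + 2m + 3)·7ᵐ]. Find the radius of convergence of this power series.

Apply the ratio test: |a_{m+1}| / |a_m| = [(2m² + 2m + 3)/(2(m+1)² + 2(m+1) + 3)] · 16·5/7, which tends to 80/7 as m → ∞.
Successive powers of u differ by 2, so the series converges when |u|² · 80/7 < 1, i.e. |u| < √(7/80). So R = √35/20.

R = √35/20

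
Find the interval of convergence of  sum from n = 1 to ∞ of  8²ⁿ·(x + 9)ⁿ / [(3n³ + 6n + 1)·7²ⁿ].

The ratio of consecutive coefficients is [(3n³ + 6n + 1)/(3(n+1)³ + 6(n+1) + 1)] · 64/49 → 64/49.
Convergence for |x + 9| · 64/49 < 1, i.e. |x + 9| < 49/64. So R = 49/64.
When x = -527/64, absolute convergence follows by limit comparison with Σ 1/n³.
When x = -625/64, the series is dominated by a constant times Σ 1/n³, which converges (p = 3 > 1).

[-625/64, -527/64]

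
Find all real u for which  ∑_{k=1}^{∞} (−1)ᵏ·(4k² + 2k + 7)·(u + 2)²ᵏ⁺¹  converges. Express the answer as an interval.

(-3, -1)

Apply the ratio test: |a_{k+1}| / |a_k| = (4(k+1)² + 2(k+1) + 7)/(4k² + 2k + 7), which tends to 1 as k → ∞.
Successive powers of (u + 2) differ by 2, so the series converges when |u + 2|² · 1 < 1, i.e. |u + 2| < √(1) = 1. So R = 1.
Endpoint u = -1: the terms do not tend to 0, so the series diverges.
Check u = -3: the terms have absolute value of order k², which does not tend to 0, so the series diverges by the divergence test.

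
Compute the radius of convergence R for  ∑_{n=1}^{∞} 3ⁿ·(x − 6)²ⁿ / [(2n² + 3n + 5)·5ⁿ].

The ratio of consecutive coefficients is [(2n² + 3n + 5)/(2(n+1)² + 3(n+1) + 5)] · 3/5 → 3/5.
Writing y = (x − 6)², the series in y has radius 5/3, so |x − 6| < √(5/3) and R = √15/3.

R = √15/3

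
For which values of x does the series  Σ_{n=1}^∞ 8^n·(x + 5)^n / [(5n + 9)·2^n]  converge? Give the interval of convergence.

The ratio of consecutive coefficients is [(5n + 9)/(5(n+1) + 9)] · 8/2 → 4.
Hence the series converges for |x + 5| < 1/(4) = 1/4, so the radius of convergence is 1/4.
Endpoint x = -19/4: the terms behave like c/n; limit comparison with the harmonic series gives divergence.
At x = -21/4: an alternating series whose terms decrease to 0 in absolute value, so it converges by the Leibniz criterion.

[-21/4, -19/4)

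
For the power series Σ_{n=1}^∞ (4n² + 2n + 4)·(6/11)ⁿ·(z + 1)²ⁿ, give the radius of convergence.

Apply the ratio test: |a_{n+1}| / |a_n| = [(4(n+1)² + 2(n+1) + 4)/(4n² + 2n + 4)] · 6/11, which tends to 6/11 as n → ∞.
Writing y = (z + 1)², the series in y has radius 11/6, so |z + 1| < √(11/6) and R = √66/6.

R = √66/6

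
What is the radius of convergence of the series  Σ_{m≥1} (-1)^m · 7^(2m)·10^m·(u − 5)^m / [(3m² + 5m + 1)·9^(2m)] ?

By the ratio test, |a_{m+1}/a_m| = [(3m² + 5m + 1)/(3(m+1)² + 5(m+1) + 1)] · 49·10/81 → 490/81.
Thus R = 1/(490/81) = 81/490.

R = 81/490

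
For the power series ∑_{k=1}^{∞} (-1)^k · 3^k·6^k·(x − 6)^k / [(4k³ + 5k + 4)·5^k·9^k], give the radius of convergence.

R = 5/2

The ratio of consecutive coefficients is [(4k³ + 5k + 4)/(4(k+1)³ + 5(k+1) + 4)] · 3·6/(5·9) → 2/5.
Hence the series converges for |x − 6| < 1/(2/5) = 5/2, so the radius of convergence is 5/2.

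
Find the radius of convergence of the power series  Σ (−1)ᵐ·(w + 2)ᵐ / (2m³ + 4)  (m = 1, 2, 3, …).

Ratio test: |a_{m+1}/a_m| = (2m³ + 4)/(2(m+1)³ + 4) → 1 as m → ∞.
Hence R = 1.

R = 1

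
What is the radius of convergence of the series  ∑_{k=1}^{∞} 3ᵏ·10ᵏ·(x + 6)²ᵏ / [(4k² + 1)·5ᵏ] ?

R = √6/6

The ratio of consecutive coefficients is [(4k² + 1)/(4(k+1)² + 1)] · 3·10/5 → 6.
Since the exponent of (x + 6) increases by 2 each term, convergence requires |x + 6|² < 1/6, hence R = √6/6.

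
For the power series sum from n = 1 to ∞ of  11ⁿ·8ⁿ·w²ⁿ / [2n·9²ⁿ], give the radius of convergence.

R = 9√22/44

The ratio of consecutive coefficients is [2n/2(n+1)] · 11·8/81 → 88/81.
Since the exponent of w increases by 2 each term, convergence requires |w|² < 81/88, hence R = 9√22/44.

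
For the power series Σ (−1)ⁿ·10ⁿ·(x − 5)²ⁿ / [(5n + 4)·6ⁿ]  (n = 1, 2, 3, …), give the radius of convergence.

R = √15/5

The ratio of consecutive coefficients is [(5n + 4)/(5(n+1) + 4)] · 10/6 → 5/3.
Writing y = (x − 5)², the series in y has radius 3/5, so |x − 5| < √(3/5) and R = √15/5.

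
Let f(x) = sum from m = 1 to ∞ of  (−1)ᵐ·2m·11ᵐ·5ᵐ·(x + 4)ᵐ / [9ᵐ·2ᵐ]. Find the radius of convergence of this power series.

R = 18/55

Ratio test: |a_{m+1}/a_m| = [2(m+1)/2m] · 11·5/(9·2) → 55/18 as m → ∞.
Hence the series converges for |x + 4| < 1/(55/18) = 18/55, so the radius of convergence is 18/55.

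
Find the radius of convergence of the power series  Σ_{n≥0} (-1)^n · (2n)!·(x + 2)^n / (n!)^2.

Ratio test: |a_{n+1}/a_n| = (2n+1)·(2n+2)/(n+1)² → 4 as n → ∞.
Hence the series converges for |x + 2| < 1/(4) = 1/4, so the radius of convergence is 1/4.

R = 1/4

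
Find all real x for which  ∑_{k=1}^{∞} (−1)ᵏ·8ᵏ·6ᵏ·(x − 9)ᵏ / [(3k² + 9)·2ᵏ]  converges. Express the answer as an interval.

Apply the ratio test: |a_{k+1}| / |a_k| = [(3k² + 9)/(3(k+1)² + 9)] · 8·6/2, which tends to 24 as k → ∞.
Hence the series converges for |x − 9| < 1/(24) = 1/24, so the radius of convergence is 1/24.
Endpoint x = 217/24: absolute convergence follows by limit comparison with Σ 1/k².
When x = 215/24, the series is dominated by a constant times Σ 1/k², which converges (p = 2 > 1).

[215/24, 217/24]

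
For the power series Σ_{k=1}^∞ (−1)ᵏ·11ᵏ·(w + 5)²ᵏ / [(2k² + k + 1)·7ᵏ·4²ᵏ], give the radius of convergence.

Ratio test: |a_{k+1}/a_k| = [(2k² + k + 1)/(2(k+1)² + (k+1) + 1)] · 11/(7·16) → 11/112 as k → ∞.
Since the exponent of (w + 5) increases by 2 each term, convergence requires |w + 5|² < 112/11, hence R = 4√77/11.

R = 4√77/11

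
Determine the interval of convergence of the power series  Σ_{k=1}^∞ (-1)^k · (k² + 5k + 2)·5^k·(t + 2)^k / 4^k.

The ratio of consecutive coefficients is [((k+1)² + 5(k+1) + 2)/(k² + 5k + 2)] · 5/4 → 5/4.
Convergence for |t + 2| · 5/4 < 1, i.e. |t + 2| < 4/5. So R = 4/5.
Endpoint t = -6/5: the terms do not tend to 0, so the series diverges.
When t = -14/5, the k-th term does not approach 0; divergence by the term test.

(-14/5, -6/5)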